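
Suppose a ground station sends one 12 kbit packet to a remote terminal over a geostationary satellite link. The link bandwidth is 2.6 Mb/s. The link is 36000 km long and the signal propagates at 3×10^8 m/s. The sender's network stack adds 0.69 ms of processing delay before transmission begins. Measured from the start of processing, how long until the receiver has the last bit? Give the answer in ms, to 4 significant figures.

125.3 ms

L = 12000 bits.
Transmission delay = L/R = 12000 / 2600000 = 4.61538 ms.
Propagation delay = d/s = 36000000 m / 300000000 m/s = 120 ms.
Plus processing delay 0.69 ms = 0.69 ms.
Total = 125.3 ms.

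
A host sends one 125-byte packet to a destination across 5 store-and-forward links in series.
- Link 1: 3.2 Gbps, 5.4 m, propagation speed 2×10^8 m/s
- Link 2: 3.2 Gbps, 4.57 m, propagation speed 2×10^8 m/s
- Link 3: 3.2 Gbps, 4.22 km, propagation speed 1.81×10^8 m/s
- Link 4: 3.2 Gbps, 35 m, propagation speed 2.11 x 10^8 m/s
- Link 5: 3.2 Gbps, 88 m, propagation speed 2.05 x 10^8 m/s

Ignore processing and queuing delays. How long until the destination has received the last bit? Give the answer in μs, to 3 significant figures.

L = 125 × 8 = 1000 bits.
Transmission delay per hop = L/R = 1000/3200000000 = 0.3125 μs; 5 hops → 1.5625 μs.
Propagation delays (d/s per hop): 0.027, 0.02285, 23.3149, 0.165877, 0.429268 μs; sum = 23.9599 μs.
End-to-end = 25.5 μs.

25.5 μs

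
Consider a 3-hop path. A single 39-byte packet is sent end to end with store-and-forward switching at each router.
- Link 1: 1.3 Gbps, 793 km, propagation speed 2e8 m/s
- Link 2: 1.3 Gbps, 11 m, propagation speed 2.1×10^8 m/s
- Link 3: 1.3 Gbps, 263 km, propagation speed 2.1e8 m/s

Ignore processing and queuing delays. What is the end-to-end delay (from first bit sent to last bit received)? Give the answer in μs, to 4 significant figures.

L = 39 × 8 = 312 bits.
Transmission delay per hop = L/R = 312/1300000000 = 0.24 μs; 3 hops → 0.72 μs.
Propagation delays (d/s per hop): 3965, 0.052381, 1252.38 μs; sum = 5217.43 μs.
End-to-end = 5218 μs.

5218 μs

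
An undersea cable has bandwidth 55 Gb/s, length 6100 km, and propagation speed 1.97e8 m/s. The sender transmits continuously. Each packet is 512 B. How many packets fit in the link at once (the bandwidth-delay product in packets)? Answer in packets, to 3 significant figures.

416000 packets

Propagation delay = 6100000 / 197000000 = 0.0309645 s.
BDP = R × t_prop = 55000000000 × 0.0309645 = 1703050000 bits.
In packets of 4096 bits: 416000 packets.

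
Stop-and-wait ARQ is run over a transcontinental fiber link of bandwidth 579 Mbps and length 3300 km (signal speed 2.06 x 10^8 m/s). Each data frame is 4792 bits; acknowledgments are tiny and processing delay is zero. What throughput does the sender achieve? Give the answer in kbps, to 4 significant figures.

t_tx = L/R = 4792/579000000 = 8.27634e-06 s.
t_prop = 3300000/206000000 = 0.0160194 s; RTT = 0.0320388 s.
Cycle = t_tx + RTT = 0.0320471 s.
Throughput = L / cycle = 4792 / 0.0320471 = 149.5 kbps.

149.5 kbps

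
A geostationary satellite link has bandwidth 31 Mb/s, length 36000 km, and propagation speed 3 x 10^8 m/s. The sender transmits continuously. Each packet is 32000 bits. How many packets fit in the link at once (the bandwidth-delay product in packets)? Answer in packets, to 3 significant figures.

116 packets

Propagation delay = 36000000 / 300000000 = 0.12 s.
BDP = R × t_prop = 31000000 × 0.12 = 3720000 bits.
In packets of 32000 bits: 116 packets.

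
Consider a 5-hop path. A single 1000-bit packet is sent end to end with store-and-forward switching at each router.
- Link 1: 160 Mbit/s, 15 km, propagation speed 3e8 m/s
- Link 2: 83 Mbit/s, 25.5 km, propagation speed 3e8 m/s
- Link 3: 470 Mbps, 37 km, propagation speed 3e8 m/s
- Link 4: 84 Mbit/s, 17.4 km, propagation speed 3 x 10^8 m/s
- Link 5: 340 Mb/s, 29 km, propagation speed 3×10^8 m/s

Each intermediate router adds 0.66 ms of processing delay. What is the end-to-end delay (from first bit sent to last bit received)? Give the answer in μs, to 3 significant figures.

Transmission delays (L/R per hop): 6.25, 12.0482, 2.12766, 11.9048, 2.94118 μs; sum = 35.2718 μs.
Propagation delays (d/s per hop): 50, 85, 123.333, 58, 96.6667 μs; sum = 413 μs.
Processing at 4 router(s): 4 × 0.66 ms = 2640 μs.
End-to-end = 3090 μs.

3090 μs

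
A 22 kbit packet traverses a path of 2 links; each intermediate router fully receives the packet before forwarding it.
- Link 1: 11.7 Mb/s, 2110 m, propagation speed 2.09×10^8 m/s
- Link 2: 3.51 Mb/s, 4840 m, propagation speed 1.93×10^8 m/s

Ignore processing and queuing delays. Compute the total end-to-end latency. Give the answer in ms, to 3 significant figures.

8.18 ms

L = 22000 bits.
Transmission delays (L/R per hop): 1.88034, 6.26781 ms; sum = 8.14815 ms.
Propagation delays (d/s per hop): 0.0100957, 0.0250777 ms; sum = 0.0351734 ms.
End-to-end = 8.18 ms.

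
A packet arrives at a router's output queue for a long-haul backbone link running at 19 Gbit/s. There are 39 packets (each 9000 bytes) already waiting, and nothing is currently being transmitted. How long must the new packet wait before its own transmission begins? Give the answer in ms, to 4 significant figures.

Each queued packet: L/R = 72000/19000000000 = 0.00378947 ms.
39 queued → 0.147789 ms.
Queuing delay = 0.1478 ms.

0.1478 ms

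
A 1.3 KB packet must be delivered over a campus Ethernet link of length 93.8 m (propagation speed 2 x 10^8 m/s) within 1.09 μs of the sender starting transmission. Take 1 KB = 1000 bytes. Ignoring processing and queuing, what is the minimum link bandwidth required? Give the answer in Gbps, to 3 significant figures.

L = 10400 bits.
Propagation delay = 93.8 / 200000000 = 0.469 μs.
Transmission budget = 1.09 − 0.469 = 0.621 μs.
R ≥ L / t_tx = 10400 bits / 6.21e-07 s = 16.7 Gbps.

16.7 Gbps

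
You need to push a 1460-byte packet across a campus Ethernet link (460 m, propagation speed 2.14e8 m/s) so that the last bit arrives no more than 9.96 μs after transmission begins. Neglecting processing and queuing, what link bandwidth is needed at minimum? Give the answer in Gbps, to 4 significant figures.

L = 11680 bits.
Propagation delay = 460 / 214000000 = 2.14953 μs.
Transmission budget = 9.96 − 2.14953 = 7.81047 μs.
R ≥ L / t_tx = 11680 bits / 7.81047e-06 s = 1.495 Gbps.

1.495 Gbps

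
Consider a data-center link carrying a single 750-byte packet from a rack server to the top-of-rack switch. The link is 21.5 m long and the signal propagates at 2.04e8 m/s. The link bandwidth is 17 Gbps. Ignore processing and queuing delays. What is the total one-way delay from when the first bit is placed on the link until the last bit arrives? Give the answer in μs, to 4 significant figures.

0.4583 μs

L = 750 × 8 = 6000 bits.
Transmission delay = L/R = 6000 / 17000000000 = 0.352941 μs.
Propagation delay = d/s = 21.5 m / 204000000 m/s = 0.105392 μs.
Total = 0.4583 μs.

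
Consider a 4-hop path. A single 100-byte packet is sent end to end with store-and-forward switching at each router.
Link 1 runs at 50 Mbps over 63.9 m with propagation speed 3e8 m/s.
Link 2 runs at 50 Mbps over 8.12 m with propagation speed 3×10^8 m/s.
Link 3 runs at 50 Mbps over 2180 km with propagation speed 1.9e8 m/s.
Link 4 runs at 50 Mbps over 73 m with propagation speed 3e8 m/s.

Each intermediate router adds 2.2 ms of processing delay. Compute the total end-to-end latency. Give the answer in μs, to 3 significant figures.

18100 μs

L = 100 × 8 = 800 bits.
Transmission delay per hop = L/R = 800/50000000 = 16 μs; 4 hops → 64 μs.
Propagation delays (d/s per hop): 0.213, 0.0270667, 11473.7, 0.243333 μs; sum = 11474.2 μs.
Processing at 3 router(s): 3 × 2.2 ms = 6600 μs.
End-to-end = 18100 μs.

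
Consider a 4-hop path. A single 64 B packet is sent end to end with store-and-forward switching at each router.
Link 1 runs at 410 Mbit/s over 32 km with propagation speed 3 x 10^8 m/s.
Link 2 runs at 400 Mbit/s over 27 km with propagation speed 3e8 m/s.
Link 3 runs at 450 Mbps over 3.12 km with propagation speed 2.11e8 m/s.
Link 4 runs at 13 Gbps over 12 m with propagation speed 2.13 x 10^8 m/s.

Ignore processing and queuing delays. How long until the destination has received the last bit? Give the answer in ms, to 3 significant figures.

L = 64 × 8 = 512 bits.
Transmission delays (L/R per hop): 0.00124878, 0.00128, 0.00113778, 3.93846e-05 ms; sum = 0.00370594 ms.
Propagation delays (d/s per hop): 0.106667, 0.09, 0.0147867, 5.6338e-05 ms; sum = 0.21151 ms.
End-to-end = 0.215 ms.

0.215 ms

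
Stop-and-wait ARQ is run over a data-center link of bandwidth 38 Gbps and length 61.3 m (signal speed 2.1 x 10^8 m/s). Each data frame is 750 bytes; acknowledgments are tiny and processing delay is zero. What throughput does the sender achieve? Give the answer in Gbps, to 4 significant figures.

8.089 Gbps

t_tx = L/R = 6000/38000000000 = 1.57895e-07 s.
t_prop = 61.3/210000000 = 2.91905e-07 s; RTT = 5.8381e-07 s.
Cycle = t_tx + RTT = 7.41704e-07 s.
Throughput = L / cycle = 6000 / 7.41704e-07 = 8.089 Gbps.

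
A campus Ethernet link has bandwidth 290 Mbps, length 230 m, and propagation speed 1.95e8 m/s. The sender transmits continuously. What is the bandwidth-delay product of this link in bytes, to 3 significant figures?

42.8 bytes

Propagation delay = 230 / 195000000 = 1.17949e-06 s.
BDP = R × t_prop = 290000000 × 1.17949e-06 = 342.051 bits.
In bytes: 342.051/8 = 42.8 bytes.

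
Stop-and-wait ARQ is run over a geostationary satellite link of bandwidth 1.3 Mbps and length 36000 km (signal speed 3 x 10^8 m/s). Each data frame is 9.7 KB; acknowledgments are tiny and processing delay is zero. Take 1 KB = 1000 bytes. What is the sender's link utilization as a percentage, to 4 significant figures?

t_tx = L/R = 77600/1300000 = 0.0596923 s.
t_prop = 36000000/300000000 = 0.12 s; RTT = 0.24 s.
Cycle = t_tx + RTT = 0.299692 s.
Utilization = t_tx / cycle = 0.0596923/0.299692 = 19.92 %.

19.92 %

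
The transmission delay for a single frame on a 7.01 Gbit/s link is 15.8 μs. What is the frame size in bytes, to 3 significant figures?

13800 bytes

L = R × t_tx = 7010000000 b/s × 1.58e-05 s = 110758 bits.
In bytes: 110758 / 8 = 13800 bytes.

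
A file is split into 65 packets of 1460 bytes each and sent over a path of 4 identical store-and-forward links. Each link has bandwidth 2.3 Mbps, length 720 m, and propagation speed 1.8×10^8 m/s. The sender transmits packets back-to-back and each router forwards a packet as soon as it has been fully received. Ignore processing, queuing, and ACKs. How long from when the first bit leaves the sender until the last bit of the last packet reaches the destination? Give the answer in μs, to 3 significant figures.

Per-hop transmission t_tx = L/R = 11680/2300000 = 5078.26 μs.
Per-hop propagation t_prop = 720/180000000 = 4 μs.
Pipeline fill: first packet needs 4·t_tx to clear all hops; remaining 64 packets each add one t_tx.
Total = (4+65-1)·t_tx + 4·t_prop = 68·5078.26 + 4·4 = 345000 μs.

345000 μs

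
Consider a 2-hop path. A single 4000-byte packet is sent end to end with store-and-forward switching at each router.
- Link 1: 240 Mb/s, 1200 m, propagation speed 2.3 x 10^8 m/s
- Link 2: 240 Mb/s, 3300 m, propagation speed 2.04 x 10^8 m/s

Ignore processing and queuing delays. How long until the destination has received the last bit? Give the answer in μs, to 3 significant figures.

L = 4000 × 8 = 32000 bits.
Transmission delay per hop = L/R = 32000/240000000 = 133.333 μs; 2 hops → 266.667 μs.
Propagation delays (d/s per hop): 5.21739, 16.1765 μs; sum = 21.3939 μs.
End-to-end = 288 μs.

288 μs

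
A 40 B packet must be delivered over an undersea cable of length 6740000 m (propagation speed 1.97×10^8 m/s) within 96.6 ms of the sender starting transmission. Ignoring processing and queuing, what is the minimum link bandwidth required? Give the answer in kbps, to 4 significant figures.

5.129 kbps

L = 320 bits.
Propagation delay = 6740000 / 197000000 = 34.2132 ms.
Transmission budget = 96.6 − 34.2132 = 62.3868 ms.
R ≥ L / t_tx = 320 bits / 0.0623868 s = 5.129 kbps.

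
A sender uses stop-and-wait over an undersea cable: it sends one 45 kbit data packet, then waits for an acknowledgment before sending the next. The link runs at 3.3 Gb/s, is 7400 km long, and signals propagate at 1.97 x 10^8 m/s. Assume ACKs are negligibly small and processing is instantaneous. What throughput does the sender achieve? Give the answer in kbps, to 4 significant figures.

t_tx = L/R = 45000/3300000000 = 1.36364e-05 s.
t_prop = 7400000/197000000 = 0.0375635 s; RTT = 0.0751269 s.
Cycle = t_tx + RTT = 0.0751405 s.
Throughput = L / cycle = 45000 / 0.0751405 = 598.9 kbps.

598.9 kbps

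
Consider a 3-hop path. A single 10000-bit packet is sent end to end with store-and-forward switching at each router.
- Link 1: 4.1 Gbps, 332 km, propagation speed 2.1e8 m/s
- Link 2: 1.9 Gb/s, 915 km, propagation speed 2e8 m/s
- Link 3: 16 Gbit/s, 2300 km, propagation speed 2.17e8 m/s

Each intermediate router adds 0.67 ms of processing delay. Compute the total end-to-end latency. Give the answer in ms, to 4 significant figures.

Transmission delays (L/R per hop): 0.00243902, 0.00526316, 0.000625 ms; sum = 0.00832718 ms.
Propagation delays (d/s per hop): 1.58095, 4.575, 10.5991 ms; sum = 16.755 ms.
Processing at 2 router(s): 2 × 0.67 ms = 1.34 ms.
End-to-end = 18.10 ms.

18.10 ms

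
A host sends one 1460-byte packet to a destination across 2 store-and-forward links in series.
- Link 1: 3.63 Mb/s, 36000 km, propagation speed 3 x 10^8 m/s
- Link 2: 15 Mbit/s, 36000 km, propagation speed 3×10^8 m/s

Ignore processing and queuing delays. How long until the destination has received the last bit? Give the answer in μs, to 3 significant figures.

244000 μs

L = 1460 × 8 = 11680 bits.
Transmission delays (L/R per hop): 3217.63, 778.667 μs; sum = 3996.3 μs.
Propagation delays (d/s per hop): 120000, 120000 μs; sum = 240000 μs.
End-to-end = 244000 μs.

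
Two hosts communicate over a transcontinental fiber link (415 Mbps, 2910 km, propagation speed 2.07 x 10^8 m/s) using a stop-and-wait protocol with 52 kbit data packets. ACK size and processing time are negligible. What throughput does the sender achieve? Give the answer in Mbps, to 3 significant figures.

t_tx = L/R = 52000/415000000 = 0.000125301 s.
t_prop = 2910000/2.07e+08 = 0.014058 s; RTT = 0.0281159 s.
Cycle = t_tx + RTT = 0.0282412 s.
Throughput = L / cycle = 52000 / 0.0282412 = 1.84 Mbps.

1.84 Mbps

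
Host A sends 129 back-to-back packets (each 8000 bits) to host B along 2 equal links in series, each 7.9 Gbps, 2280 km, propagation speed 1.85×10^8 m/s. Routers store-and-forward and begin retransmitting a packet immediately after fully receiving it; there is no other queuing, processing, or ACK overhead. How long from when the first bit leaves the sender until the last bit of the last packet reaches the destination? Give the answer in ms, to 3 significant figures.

Per-hop transmission t_tx = L/R = 8000/7900000000 = 0.00101266 ms.
Per-hop propagation t_prop = 2280000/185000000 = 12.3243 ms.
Pipeline fill: first packet needs 2·t_tx to clear all hops; remaining 128 packets each add one t_tx.
Total = (2+129-1)·t_tx + 2·t_prop = 130·0.00101266 + 2·12.3243 = 24.8 ms.

24.8 ms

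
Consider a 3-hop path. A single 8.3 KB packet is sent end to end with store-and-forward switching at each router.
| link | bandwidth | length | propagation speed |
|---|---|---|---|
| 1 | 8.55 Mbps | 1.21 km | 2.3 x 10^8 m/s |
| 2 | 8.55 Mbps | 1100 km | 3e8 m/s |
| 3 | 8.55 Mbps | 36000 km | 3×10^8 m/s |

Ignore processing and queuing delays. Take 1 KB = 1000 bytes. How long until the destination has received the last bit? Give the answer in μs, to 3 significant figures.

L = 66400 bits.
Transmission delay per hop = L/R = 66400/8550000 = 7766.08 μs; 3 hops → 23298.2 μs.
Propagation delays (d/s per hop): 5.26087, 3666.67, 120000 μs; sum = 123672 μs.
End-to-end = 147000 μs.

147000 μs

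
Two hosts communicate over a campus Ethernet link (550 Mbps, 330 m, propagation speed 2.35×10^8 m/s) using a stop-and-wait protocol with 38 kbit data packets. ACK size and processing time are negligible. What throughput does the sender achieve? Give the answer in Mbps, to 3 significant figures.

529 Mbps

t_tx = L/R = 38000/550000000 = 6.90909e-05 s.
t_prop = 330/235000000 = 1.40426e-06 s; RTT = 2.80851e-06 s.
Cycle = t_tx + RTT = 7.18994e-05 s.
Throughput = L / cycle = 38000 / 7.18994e-05 = 529 Mbps.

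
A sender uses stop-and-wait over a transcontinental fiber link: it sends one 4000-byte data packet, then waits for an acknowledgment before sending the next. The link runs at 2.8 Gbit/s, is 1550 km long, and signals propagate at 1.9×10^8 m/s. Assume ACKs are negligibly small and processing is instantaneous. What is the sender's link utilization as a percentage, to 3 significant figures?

0.0700 %

t_tx = L/R = 32000/2800000000 = 1.14286e-05 s.
t_prop = 1550000/190000000 = 0.00815789 s; RTT = 0.0163158 s.
Cycle = t_tx + RTT = 0.0163272 s.
Utilization = t_tx / cycle = 1.14286e-05/0.0163272 = 0.0700 %.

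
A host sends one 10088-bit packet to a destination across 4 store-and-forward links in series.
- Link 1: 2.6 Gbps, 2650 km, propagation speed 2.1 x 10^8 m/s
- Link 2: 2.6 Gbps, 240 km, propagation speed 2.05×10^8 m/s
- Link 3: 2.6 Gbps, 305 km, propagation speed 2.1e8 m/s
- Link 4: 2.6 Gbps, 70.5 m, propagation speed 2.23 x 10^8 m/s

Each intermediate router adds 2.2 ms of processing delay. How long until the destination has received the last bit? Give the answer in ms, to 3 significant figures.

Transmission delay per hop = L/R = 10088/2600000000 = 0.00388 ms; 4 hops → 0.01552 ms.
Propagation delays (d/s per hop): 12.619, 1.17073, 1.45238, 0.000316143 ms; sum = 15.2425 ms.
Processing at 3 router(s): 3 × 2.2 ms = 6.6 ms.
End-to-end = 21.9 ms.

21.9 ms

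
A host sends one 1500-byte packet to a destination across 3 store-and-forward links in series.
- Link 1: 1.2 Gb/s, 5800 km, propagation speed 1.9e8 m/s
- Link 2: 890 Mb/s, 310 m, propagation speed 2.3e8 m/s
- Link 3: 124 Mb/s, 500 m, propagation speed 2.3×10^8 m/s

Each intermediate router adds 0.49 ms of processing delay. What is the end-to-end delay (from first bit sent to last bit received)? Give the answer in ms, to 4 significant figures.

31.63 ms

L = 1500 × 8 = 12000 bits.
Transmission delays (L/R per hop): 0.01, 0.0134831, 0.0967742 ms; sum = 0.120257 ms.
Propagation delays (d/s per hop): 30.5263, 0.00134783, 0.00217391 ms; sum = 30.5298 ms.
Processing at 2 router(s): 2 × 0.49 ms = 0.98 ms.
End-to-end = 31.63 ms.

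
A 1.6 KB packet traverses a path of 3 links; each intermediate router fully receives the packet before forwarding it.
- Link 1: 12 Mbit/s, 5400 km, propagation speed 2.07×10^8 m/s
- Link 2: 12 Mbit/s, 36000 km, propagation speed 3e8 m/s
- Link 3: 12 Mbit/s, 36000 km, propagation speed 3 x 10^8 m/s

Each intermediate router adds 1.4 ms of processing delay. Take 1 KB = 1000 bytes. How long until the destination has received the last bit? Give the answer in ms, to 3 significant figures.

L = 12800 bits.
Transmission delay per hop = L/R = 12800/12000000 = 1.06667 ms; 3 hops → 3.2 ms.
Propagation delays (d/s per hop): 26.087, 120, 120 ms; sum = 266.087 ms.
Processing at 2 router(s): 2 × 1.4 ms = 2.8 ms.
End-to-end = 272 ms.

272 ms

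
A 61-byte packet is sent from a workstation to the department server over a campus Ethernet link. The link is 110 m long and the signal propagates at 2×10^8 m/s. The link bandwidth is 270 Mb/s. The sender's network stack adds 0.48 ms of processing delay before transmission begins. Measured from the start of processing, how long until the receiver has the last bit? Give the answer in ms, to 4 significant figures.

L = 61 × 8 = 488 bits.
Transmission delay = L/R = 488 / 270000000 = 0.00180741 ms.
Propagation delay = d/s = 110 m / 200000000 m/s = 0.00055 ms.
Plus processing delay 0.48 ms = 0.48 ms.
Total = 0.4824 ms.

0.4824 ms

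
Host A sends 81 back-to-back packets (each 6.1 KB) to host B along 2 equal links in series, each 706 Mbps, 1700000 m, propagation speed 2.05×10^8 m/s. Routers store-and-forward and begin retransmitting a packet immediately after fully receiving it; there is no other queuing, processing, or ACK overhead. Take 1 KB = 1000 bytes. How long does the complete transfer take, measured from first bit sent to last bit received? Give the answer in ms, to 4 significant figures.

22.25 ms

Per-hop transmission t_tx = L/R = 48800/706000000 = 0.0691218 ms.
Per-hop propagation t_prop = 1700000/2.05e+08 = 8.29268 ms.
Pipeline fill: first packet needs 2·t_tx to clear all hops; remaining 80 packets each add one t_tx.
Total = (2+81-1)·t_tx + 2·t_prop = 82·0.0691218 + 2·8.29268 = 22.25 ms.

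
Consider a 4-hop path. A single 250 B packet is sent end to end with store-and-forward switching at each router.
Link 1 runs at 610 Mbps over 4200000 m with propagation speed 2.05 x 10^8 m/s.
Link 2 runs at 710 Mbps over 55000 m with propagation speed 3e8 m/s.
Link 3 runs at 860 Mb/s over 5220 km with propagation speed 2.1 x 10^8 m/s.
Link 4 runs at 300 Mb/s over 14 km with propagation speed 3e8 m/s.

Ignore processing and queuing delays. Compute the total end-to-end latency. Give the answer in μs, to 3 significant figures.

45600 μs

L = 250 × 8 = 2000 bits.
Transmission delays (L/R per hop): 3.27869, 2.8169, 2.32558, 6.66667 μs; sum = 15.0878 μs.
Propagation delays (d/s per hop): 20487.8, 183.333, 24857.1, 46.6667 μs; sum = 45574.9 μs.
End-to-end = 45600 μs.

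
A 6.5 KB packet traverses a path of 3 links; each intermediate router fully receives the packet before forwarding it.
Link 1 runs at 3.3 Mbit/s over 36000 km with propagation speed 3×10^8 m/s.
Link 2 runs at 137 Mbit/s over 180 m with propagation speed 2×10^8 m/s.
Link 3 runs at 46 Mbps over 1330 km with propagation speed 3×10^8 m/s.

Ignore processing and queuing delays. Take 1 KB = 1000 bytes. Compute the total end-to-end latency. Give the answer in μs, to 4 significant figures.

L = 52000 bits.
Transmission delays (L/R per hop): 15757.6, 379.562, 1130.43 μs; sum = 17267.6 μs.
Propagation delays (d/s per hop): 120000, 0.9, 4433.33 μs; sum = 124434 μs.
End-to-end = 141700 μs.

141700 μs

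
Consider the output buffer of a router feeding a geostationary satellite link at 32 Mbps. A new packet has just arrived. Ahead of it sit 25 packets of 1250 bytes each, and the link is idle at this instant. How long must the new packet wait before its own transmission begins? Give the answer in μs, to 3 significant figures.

Each queued packet: L/R = 10000/32000000 = 312.5 μs.
25 queued → 7812.5 μs.
Queuing delay = 7810 μs.

7810 μs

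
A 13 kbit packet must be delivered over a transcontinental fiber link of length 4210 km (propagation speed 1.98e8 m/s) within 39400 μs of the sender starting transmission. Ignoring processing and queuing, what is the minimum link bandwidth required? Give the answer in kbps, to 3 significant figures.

Propagation delay = 4210000 / 198000000 = 21262.6 μs.
Transmission budget = 39400 − 21262.6 = 18137.4 μs.
R ≥ L / t_tx = 13000 bits / 0.0181374 s = 717 kbps.

717 kbps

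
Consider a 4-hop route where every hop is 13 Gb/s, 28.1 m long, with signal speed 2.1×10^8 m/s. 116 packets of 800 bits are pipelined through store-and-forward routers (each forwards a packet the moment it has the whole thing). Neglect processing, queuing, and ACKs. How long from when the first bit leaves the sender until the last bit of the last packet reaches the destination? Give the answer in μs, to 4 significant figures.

Per-hop transmission t_tx = L/R = 800/13000000000 = 0.0615385 μs.
Per-hop propagation t_prop = 28.1/210000000 = 0.13381 μs.
Pipeline fill: first packet needs 4·t_tx to clear all hops; remaining 115 packets each add one t_tx.
Total = (4+116-1)·t_tx + 4·t_prop = 119·0.0615385 + 4·0.13381 = 7.858 μs.

7.858 μs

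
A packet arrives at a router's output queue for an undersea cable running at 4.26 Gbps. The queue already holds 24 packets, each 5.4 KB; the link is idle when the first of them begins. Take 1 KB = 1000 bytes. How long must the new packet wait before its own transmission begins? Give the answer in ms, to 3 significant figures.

0.243 ms

Each queued packet: L/R = 43200/4260000000 = 0.0101408 ms.
24 queued → 0.24338 ms.
Queuing delay = 0.243 ms.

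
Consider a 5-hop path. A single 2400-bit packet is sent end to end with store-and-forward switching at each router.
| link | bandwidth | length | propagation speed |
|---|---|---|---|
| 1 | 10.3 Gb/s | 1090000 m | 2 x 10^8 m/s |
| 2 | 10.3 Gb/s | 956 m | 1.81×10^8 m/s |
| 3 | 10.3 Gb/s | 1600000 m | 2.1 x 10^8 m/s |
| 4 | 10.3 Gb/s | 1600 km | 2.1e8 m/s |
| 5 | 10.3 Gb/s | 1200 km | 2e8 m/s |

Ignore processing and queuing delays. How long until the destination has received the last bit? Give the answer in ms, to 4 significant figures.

26.69 ms

Transmission delay per hop = L/R = 2400/10300000000 = 0.00023301 ms; 5 hops → 0.00116505 ms.
Propagation delays (d/s per hop): 5.45, 0.00528177, 7.61905, 7.61905, 6 ms; sum = 26.6934 ms.
End-to-end = 26.69 ms.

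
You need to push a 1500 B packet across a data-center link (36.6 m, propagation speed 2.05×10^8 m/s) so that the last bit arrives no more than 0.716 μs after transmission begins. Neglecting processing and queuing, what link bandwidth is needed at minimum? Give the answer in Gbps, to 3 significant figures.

22.3 Gbps

L = 12000 bits.
Propagation delay = 36.6 / 2.05e+08 = 0.178537 μs.
Transmission budget = 0.716 − 0.178537 = 0.537463 μs.
R ≥ L / t_tx = 12000 bits / 5.37463e-07 s = 22.3 Gbps.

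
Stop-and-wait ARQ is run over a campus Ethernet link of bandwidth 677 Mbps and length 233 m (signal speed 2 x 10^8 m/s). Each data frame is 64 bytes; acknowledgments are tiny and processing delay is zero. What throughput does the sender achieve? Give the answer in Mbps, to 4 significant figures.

165.9 Mbps

t_tx = L/R = 512/677000000 = 7.56278e-07 s.
t_prop = 233/200000000 = 1.165e-06 s; RTT = 2.33e-06 s.
Cycle = t_tx + RTT = 3.08628e-06 s.
Throughput = L / cycle = 512 / 3.08628e-06 = 165.9 Mbps.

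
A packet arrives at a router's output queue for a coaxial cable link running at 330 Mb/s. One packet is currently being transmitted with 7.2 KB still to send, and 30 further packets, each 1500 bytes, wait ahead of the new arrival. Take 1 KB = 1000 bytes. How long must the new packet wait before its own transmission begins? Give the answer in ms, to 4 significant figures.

1.265 ms

Each queued packet: L/R = 12000/330000000 = 0.0363636 ms.
30 queued → 1.09091 ms.
Plus remaining 57600 bits of current packet: 0.174545 ms.
Queuing delay = 1.265 ms.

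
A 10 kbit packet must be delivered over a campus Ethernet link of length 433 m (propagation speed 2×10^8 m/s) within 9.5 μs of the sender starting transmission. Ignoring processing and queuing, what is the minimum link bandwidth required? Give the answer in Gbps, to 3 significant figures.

Propagation delay = 433 / 200000000 = 2.165 μs.
Transmission budget = 9.5 − 2.165 = 7.335 μs.
R ≥ L / t_tx = 10000 bits / 7.335e-06 s = 1.36 Gbps.

1.36 Gbps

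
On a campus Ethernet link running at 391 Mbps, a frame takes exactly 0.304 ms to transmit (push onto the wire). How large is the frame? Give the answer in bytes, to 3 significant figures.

L = R × t_tx = 391000000 b/s × 0.000304 s = 118864 bits.
In bytes: 118864 / 8 = 14900 bytes.

14900 bytes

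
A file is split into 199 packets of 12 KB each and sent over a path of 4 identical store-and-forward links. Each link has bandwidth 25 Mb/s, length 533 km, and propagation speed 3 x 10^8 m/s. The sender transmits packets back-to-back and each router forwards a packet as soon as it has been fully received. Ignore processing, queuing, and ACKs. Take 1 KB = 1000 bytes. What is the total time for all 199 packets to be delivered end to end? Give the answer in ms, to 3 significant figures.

783 ms

Per-hop transmission t_tx = L/R = 96000/25000000 = 3.84 ms.
Per-hop propagation t_prop = 533000/300000000 = 1.77667 ms.
Pipeline fill: first packet needs 4·t_tx to clear all hops; remaining 198 packets each add one t_tx.
Total = (4+199-1)·t_tx + 4·t_prop = 202·3.84 + 4·1.77667 = 783 ms.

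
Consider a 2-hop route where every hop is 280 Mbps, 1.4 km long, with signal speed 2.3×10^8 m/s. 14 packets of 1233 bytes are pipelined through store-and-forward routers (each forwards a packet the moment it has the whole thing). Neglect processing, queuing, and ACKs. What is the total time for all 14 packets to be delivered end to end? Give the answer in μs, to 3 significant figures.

541 μs

Per-hop transmission t_tx = L/R = 9864/280000000 = 35.2286 μs.
Per-hop propagation t_prop = 1400/2.3e+08 = 6.08696 μs.
Pipeline fill: first packet needs 2·t_tx to clear all hops; remaining 13 packets each add one t_tx.
Total = (2+14-1)·t_tx + 2·t_prop = 15·35.2286 + 2·6.08696 = 541 μs.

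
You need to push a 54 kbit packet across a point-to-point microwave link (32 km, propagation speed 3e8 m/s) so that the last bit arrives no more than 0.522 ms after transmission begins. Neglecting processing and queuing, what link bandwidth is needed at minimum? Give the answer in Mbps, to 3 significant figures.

130 Mbps

Propagation delay = 32000 / 300000000 = 0.106667 ms.
Transmission budget = 0.522 − 0.106667 = 0.415333 ms.
R ≥ L / t_tx = 54000 bits / 0.000415333 s = 130 Mbps.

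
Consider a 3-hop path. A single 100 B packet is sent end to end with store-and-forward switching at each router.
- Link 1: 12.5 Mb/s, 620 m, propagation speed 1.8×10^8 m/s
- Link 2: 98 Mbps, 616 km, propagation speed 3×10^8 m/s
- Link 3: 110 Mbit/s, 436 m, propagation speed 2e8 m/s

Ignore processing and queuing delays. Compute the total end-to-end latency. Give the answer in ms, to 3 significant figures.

2.14 ms

L = 100 × 8 = 800 bits.
Transmission delays (L/R per hop): 0.064, 0.00816327, 0.00727273 ms; sum = 0.079436 ms.
Propagation delays (d/s per hop): 0.00344444, 2.05333, 0.00218 ms; sum = 2.05896 ms.
End-to-end = 2.14 ms.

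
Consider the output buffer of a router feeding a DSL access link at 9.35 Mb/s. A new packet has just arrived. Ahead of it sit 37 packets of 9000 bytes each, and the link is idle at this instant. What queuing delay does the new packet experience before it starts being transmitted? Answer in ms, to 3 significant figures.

Each queued packet: L/R = 72000/9350000 = 7.70053 ms.
37 queued → 284.92 ms.
Queuing delay = 285 ms.

285 ms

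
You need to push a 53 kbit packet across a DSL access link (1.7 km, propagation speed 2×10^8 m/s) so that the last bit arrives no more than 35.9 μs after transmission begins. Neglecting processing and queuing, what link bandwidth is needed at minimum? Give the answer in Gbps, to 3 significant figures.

Propagation delay = 1700 / 200000000 = 8.5 μs.
Transmission budget = 35.9 − 8.5 = 27.4 μs.
R ≥ L / t_tx = 53000 bits / 2.74e-05 s = 1.93 Gbps.

1.93 Gbps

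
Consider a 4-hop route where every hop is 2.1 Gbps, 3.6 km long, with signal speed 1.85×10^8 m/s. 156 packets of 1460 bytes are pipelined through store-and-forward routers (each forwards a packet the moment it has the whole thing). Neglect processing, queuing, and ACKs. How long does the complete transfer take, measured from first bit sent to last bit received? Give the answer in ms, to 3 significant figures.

0.962 ms

Per-hop transmission t_tx = L/R = 11680/2100000000 = 0.0055619 ms.
Per-hop propagation t_prop = 3600/185000000 = 0.0194595 ms.
Pipeline fill: first packet needs 4·t_tx to clear all hops; remaining 155 packets each add one t_tx.
Total = (4+156-1)·t_tx + 4·t_prop = 159·0.0055619 + 4·0.0194595 = 0.962 ms.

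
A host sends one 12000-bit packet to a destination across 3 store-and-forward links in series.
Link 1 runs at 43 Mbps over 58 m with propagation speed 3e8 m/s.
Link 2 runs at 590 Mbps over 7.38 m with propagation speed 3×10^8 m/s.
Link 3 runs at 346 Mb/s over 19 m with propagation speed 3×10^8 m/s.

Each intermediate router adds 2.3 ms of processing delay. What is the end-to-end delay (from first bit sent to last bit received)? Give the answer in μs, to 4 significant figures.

Transmission delays (L/R per hop): 279.07, 20.339, 34.6821 μs; sum = 334.091 μs.
Propagation delays (d/s per hop): 0.193333, 0.0246, 0.0633333 μs; sum = 0.281267 μs.
Processing at 2 router(s): 2 × 2.3 ms = 4600 μs.
End-to-end = 4934 μs.

4934 μs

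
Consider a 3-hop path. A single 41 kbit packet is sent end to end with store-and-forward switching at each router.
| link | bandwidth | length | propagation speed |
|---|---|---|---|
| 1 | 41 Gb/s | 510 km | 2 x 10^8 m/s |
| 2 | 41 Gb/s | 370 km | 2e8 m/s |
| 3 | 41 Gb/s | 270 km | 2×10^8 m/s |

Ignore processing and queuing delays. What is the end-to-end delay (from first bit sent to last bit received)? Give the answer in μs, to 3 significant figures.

L = 41000 bits.
Transmission delay per hop = L/R = 41000/41000000000 = 1 μs; 3 hops → 3 μs.
Propagation delays (d/s per hop): 2550, 1850, 1350 μs; sum = 5750 μs.
End-to-end = 5750 μs.

5750 μs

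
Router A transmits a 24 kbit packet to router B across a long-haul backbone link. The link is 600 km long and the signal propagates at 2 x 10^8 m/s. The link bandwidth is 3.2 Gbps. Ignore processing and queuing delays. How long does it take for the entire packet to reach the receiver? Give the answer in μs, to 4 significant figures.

3008 μs

L = 24000 bits.
Transmission delay = L/R = 24000 / 3200000000 = 7.5 μs.
Propagation delay = d/s = 600000 m / 200000000 m/s = 3000 μs.
Total = 3008 μs.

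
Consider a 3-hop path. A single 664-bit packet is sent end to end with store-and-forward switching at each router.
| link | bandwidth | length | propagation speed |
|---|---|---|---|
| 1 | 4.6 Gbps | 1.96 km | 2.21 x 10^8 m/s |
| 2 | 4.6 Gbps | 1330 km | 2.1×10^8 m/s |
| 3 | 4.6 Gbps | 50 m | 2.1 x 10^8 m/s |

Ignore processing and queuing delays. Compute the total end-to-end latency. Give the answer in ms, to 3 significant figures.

6.34 ms

Transmission delay per hop = L/R = 664/4600000000 = 0.000144348 ms; 3 hops → 0.000433043 ms.
Propagation delays (d/s per hop): 0.00886878, 6.33333, 0.000238095 ms; sum = 6.34244 ms.
End-to-end = 6.34 ms.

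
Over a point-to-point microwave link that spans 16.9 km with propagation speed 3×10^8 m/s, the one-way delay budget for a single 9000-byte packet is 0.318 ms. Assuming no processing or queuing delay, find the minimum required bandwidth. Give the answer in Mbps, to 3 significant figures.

275 Mbps

L = 72000 bits.
Propagation delay = 16900 / 300000000 = 0.0563333 ms.
Transmission budget = 0.318 − 0.0563333 = 0.261667 ms.
R ≥ L / t_tx = 72000 bits / 0.000261667 s = 275 Mbps.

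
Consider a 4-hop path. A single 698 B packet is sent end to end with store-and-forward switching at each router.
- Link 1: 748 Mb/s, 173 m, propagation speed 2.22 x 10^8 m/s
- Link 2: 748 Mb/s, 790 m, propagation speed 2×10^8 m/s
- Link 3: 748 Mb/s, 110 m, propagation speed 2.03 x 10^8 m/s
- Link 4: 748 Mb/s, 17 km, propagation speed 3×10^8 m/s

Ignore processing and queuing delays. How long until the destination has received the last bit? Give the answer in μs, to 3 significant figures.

91.8 μs

L = 698 × 8 = 5584 bits.
Transmission delay per hop = L/R = 5584/748000000 = 7.46524 μs; 4 hops → 29.861 μs.
Propagation delays (d/s per hop): 0.779279, 3.95, 0.541872, 56.6667 μs; sum = 61.9378 μs.
End-to-end = 91.8 μs.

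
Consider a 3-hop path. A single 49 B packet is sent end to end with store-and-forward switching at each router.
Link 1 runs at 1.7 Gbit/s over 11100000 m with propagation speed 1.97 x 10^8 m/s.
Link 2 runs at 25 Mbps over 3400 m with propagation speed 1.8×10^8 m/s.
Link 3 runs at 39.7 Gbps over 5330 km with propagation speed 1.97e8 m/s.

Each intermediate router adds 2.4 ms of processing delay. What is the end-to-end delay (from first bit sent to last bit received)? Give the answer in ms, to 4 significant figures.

88.24 ms

L = 49 × 8 = 392 bits.
Transmission delays (L/R per hop): 0.000230588, 0.01568, 9.87406e-06 ms; sum = 0.0159205 ms.
Propagation delays (d/s per hop): 56.3452, 0.0188889, 27.0558 ms; sum = 83.4199 ms.
Processing at 2 router(s): 2 × 2.4 ms = 4.8 ms.
End-to-end = 88.24 ms.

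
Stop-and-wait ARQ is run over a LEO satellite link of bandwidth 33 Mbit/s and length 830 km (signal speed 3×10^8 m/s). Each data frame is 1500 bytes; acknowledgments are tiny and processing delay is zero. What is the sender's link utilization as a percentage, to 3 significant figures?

t_tx = L/R = 12000/33000000 = 0.000363636 s.
t_prop = 830000/300000000 = 0.00276667 s; RTT = 0.00553333 s.
Cycle = t_tx + RTT = 0.00589697 s.
Utilization = t_tx / cycle = 0.000363636/0.00589697 = 6.17 %.

6.17 %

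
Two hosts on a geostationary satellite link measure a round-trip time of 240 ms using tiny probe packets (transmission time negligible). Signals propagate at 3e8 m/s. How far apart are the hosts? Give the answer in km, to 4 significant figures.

One-way propagation = RTT/2 = 120 ms.
d = s × t = 300000000 × 0.12 = 36000 km.

36000 km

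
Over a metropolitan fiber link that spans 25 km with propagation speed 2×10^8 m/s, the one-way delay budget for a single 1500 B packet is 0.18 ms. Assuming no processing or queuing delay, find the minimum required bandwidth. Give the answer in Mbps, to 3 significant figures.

L = 12000 bits.
Propagation delay = 25000 / 200000000 = 0.125 ms.
Transmission budget = 0.18 − 0.125 = 0.055 ms.
R ≥ L / t_tx = 12000 bits / 5.5e-05 s = 218 Mbps.

218 Mbps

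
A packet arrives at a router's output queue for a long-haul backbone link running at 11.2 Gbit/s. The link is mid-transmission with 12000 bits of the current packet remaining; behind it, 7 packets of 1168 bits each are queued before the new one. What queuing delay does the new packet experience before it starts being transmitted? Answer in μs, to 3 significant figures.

Each queued packet: L/R = 1168/11200000000 = 0.104286 μs.
7 queued → 0.73 μs.
Plus remaining 12000 bits of current packet: 1.07143 μs.
Queuing delay = 1.80 μs.

1.80 μs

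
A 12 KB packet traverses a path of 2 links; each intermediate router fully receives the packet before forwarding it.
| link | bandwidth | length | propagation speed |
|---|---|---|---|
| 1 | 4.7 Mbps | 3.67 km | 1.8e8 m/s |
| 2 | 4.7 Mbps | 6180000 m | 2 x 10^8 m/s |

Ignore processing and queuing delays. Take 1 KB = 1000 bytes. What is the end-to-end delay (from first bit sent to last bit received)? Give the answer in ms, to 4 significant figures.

L = 96000 bits.
Transmission delay per hop = L/R = 96000/4700000 = 20.4255 ms; 2 hops → 40.8511 ms.
Propagation delays (d/s per hop): 0.0203889, 30.9 ms; sum = 30.9204 ms.
End-to-end = 71.77 ms.

71.77 ms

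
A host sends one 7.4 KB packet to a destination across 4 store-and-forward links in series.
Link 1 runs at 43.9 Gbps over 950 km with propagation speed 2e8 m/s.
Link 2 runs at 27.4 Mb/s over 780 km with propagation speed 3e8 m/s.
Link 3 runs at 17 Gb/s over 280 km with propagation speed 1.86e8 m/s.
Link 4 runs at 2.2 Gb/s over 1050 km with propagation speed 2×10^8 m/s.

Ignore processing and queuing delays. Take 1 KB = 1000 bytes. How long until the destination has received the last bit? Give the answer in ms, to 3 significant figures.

L = 59200 bits.
Transmission delays (L/R per hop): 0.00134852, 2.16058, 0.00348235, 0.0269091 ms; sum = 2.19232 ms.
Propagation delays (d/s per hop): 4.75, 2.6, 1.50538, 5.25 ms; sum = 14.1054 ms.
End-to-end = 16.3 ms.

16.3 ms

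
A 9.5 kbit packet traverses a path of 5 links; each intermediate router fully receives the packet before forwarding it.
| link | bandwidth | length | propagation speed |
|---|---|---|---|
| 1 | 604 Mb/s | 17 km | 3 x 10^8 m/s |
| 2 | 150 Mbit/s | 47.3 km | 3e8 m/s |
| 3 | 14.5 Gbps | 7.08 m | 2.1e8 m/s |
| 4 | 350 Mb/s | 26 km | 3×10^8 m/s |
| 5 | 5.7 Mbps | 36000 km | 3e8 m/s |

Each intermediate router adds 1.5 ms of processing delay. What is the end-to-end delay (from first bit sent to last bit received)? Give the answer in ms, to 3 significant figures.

128 ms

L = 9500 bits.
Transmission delays (L/R per hop): 0.0157285, 0.0633333, 0.000655172, 0.0271429, 1.66667 ms; sum = 1.77353 ms.
Propagation delays (d/s per hop): 0.0566667, 0.157667, 3.37143e-05, 0.0866667, 120 ms; sum = 120.301 ms.
Processing at 4 router(s): 4 × 1.5 ms = 6 ms.
End-to-end = 128 ms.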